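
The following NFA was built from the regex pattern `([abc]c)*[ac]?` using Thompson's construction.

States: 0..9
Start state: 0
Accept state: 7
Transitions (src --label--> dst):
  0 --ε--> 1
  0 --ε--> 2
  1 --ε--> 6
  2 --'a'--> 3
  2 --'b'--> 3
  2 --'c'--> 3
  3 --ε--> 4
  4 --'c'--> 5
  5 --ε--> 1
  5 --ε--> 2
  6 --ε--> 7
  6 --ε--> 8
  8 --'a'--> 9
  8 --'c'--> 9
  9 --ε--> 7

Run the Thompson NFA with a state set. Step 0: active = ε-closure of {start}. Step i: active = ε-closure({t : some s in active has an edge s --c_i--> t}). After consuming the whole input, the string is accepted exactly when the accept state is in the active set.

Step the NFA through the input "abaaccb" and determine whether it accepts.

Answer: REJECT

Steps:
initial (ε-close {0}): {0,1,2,6,7,8}
'a' @ 1: {3,4,7,9}  ✓accept
'b' @ 2: {}  — state set empty
rest 'aaccb' ignored (set empty)
after full input: {}  (accept=7 not in)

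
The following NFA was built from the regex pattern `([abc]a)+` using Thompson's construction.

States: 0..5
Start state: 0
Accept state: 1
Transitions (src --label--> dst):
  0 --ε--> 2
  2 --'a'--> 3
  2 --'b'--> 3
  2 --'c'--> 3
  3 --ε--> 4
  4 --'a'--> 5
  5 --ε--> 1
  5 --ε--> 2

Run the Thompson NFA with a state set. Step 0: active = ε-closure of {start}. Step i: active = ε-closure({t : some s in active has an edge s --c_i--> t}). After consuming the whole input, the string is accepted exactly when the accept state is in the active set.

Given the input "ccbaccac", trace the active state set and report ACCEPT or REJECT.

Answer: REJECT

Trace:
initial (ε-close {0}): {0,2}
'c' @ 1: {3,4}
'c' @ 2: {}  — dead — no transitions
rest 'baccac' ignored (set empty)
final: {}; accept 1 not in set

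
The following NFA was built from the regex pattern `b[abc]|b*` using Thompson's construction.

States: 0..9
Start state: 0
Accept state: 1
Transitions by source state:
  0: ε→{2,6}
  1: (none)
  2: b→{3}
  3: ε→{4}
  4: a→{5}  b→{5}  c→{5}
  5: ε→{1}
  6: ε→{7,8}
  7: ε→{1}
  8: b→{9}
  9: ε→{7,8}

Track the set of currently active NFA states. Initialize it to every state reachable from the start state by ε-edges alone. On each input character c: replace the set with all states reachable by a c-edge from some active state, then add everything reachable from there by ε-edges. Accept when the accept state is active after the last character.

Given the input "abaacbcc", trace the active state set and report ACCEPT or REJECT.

initial (ε-close {0}): {0,1,2,6,7,8}
'a' @ 1: {}  — dead — no transitions
rest 'baacbcc' ignored (set empty)
end set {} — state 1 not in

Answer: REJECT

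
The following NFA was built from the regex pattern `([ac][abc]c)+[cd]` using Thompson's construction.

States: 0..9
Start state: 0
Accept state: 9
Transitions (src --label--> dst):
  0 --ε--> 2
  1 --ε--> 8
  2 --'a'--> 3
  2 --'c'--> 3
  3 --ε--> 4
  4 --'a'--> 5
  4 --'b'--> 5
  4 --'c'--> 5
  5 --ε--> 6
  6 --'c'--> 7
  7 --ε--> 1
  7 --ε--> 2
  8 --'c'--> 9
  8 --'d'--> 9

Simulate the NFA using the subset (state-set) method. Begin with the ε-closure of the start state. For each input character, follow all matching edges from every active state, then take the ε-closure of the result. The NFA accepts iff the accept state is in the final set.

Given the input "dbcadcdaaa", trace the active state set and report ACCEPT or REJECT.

start: ε-closure({0}) = {0,2}
'd' @ 1: {}  — no active states
rest 'bcadcdaaa' ignored (set empty)
after full input: {}  (accept=9 not in)

Answer: REJECT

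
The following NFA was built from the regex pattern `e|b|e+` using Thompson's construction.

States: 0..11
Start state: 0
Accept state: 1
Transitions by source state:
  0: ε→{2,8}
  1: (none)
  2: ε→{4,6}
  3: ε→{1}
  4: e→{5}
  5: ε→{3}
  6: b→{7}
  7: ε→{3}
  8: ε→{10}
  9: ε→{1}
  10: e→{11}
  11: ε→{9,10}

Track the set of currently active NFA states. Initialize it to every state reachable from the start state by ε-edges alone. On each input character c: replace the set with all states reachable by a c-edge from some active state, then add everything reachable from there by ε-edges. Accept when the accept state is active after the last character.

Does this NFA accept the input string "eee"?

initial (ε-close {0}): {0,2,4,6,8,10}
'e' @ 1: {1,3,5,9,10,11}  (accept∈set)
'e' @ 2: {1,9,10,11}  (accept∈set)
'e' @ 3: {1,9,10,11}  (accept∈set)
end set {1,9,10,11} — state 1 in

Answer: ACCEPT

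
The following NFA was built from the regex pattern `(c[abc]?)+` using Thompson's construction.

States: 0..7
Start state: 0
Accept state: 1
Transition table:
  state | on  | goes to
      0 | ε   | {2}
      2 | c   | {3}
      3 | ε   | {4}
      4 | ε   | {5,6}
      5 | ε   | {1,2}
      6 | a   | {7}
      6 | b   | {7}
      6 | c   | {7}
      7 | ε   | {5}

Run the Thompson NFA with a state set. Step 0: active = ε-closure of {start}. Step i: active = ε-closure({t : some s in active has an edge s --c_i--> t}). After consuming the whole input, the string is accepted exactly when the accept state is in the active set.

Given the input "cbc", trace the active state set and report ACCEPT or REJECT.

initial (ε-close {0}): {0,2}
'c' @ 1: {1,2,3,4,5,6}  (accept∈set)
'b' @ 2: {1,2,5,7}  (accept∈set)
'c' @ 3: {1,2,3,4,5,6}  (accept∈set)
after full input: {1,2,3,4,5,6}  (accept=1 in)

Answer: ACCEPT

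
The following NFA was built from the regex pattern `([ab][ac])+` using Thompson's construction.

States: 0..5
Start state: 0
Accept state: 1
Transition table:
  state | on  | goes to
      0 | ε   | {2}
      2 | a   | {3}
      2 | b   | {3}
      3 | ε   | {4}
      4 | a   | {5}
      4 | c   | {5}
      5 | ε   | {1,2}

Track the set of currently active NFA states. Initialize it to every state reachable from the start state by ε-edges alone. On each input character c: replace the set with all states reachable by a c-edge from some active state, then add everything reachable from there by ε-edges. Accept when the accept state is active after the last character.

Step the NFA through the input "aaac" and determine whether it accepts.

start: ε-closure({0}) = {0,2}
'a' @ 1: {3,4}
'a' @ 2: {1,2,5}  [accepting]
'a' @ 3: {3,4}
'c' @ 4: {1,2,5}  [accepting]
end set {1,2,5} — state 1 in

Answer: ACCEPT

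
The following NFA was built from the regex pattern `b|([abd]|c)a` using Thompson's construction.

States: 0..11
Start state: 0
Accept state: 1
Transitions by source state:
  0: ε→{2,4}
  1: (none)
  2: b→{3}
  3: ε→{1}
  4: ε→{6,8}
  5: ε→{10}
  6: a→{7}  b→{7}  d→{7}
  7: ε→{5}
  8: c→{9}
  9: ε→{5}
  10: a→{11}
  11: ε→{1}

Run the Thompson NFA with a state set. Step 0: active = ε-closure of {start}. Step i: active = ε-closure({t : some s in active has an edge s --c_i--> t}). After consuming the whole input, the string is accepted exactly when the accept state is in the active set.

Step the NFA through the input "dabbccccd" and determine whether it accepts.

Answer: REJECT

Derivation:
initial (ε-close {0}): {0,2,4,6,8}
'd' @ 1: {5,7,10}
'a' @ 2: {1,11}  ✓accept
'b' @ 3: {}  — dead — no transitions
rest 'bccccd' ignored (set empty)
after full input: {}  (accept=1 not in)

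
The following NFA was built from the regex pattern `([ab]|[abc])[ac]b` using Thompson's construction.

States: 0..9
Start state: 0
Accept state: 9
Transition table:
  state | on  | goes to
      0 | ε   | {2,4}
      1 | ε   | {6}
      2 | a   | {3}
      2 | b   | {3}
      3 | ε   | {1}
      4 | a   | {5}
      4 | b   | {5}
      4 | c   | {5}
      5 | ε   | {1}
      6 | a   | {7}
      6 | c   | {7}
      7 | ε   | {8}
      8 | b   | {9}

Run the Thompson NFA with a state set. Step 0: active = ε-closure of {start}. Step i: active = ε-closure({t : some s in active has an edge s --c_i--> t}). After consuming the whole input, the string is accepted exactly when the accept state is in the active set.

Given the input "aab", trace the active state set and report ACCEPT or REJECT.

Answer: ACCEPT

Steps:
start: ε-closure({0}) = {0,2,4}
'a' @ 1: {1,3,5,6}
'a' @ 2: {7,8}
'b' @ 3: {9}  [accepting]
end set {9} — state 9 in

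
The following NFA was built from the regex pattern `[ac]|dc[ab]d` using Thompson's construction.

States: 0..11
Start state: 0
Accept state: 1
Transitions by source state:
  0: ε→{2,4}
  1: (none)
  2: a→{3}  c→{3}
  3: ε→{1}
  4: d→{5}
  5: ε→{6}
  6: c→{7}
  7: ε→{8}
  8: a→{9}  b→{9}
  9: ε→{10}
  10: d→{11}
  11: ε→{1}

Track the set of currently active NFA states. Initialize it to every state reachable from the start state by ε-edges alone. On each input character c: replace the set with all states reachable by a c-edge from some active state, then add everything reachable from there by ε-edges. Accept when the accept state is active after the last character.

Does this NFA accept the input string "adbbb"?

initial (ε-close {0}): {0,2,4}
'a' @ 1: {1,3}  (accept∈set)
'd' @ 2: {}  — dead — no transitions
rest 'bbb' ignored (set empty)
final: {}; accept 1 not in set

Answer: REJECT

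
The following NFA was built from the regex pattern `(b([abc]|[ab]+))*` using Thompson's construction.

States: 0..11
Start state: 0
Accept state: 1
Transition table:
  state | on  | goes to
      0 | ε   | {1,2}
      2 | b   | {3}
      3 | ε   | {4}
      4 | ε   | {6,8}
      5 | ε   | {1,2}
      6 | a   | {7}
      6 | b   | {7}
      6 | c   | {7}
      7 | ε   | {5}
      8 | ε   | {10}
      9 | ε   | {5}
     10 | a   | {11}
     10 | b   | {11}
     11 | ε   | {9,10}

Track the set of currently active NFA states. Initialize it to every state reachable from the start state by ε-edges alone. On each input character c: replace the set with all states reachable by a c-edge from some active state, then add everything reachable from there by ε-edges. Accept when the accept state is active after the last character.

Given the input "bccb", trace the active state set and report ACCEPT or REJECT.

Answer: REJECT

Steps:
start: ε-closure({0}) = {0,1,2}
'b' @ 1: {3,4,6,8,10}
'c' @ 2: {1,2,5,7}  (accept∈set)
'c' @ 3: {}  — state set empty
rest 'b' ignored (set empty)
final: {}; accept 1 not in set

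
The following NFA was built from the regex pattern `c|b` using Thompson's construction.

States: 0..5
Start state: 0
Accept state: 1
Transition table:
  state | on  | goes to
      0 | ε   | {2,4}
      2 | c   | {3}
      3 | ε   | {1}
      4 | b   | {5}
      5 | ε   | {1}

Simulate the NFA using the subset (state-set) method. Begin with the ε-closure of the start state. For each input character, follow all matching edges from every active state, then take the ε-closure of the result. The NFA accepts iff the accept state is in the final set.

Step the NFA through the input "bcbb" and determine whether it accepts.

Answer: REJECT

Steps:
S₀ = ε-closure({0}) = {0,2,4}
'b' @ 1: {1,5}  [accepting]
'c' @ 2: {}  — no active states
rest 'bb' ignored (set empty)
end set {} — state 1 not in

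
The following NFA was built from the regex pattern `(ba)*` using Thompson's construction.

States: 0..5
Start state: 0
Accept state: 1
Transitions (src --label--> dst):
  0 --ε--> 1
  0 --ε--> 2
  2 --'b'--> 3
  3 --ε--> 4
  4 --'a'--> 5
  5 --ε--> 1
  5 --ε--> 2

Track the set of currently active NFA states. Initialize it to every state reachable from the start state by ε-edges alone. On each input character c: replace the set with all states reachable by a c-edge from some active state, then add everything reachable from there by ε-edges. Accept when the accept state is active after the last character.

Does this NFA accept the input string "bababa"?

Answer: ACCEPT

Steps:
start: ε-closure({0}) = {0,1,2}
'b' @ 1: {3,4}
'a' @ 2: {1,2,5}  [accepting]
'b' @ 3: {3,4}
'a' @ 4: {1,2,5}  [accepting]
'b' @ 5: {3,4}
'a' @ 6: {1,2,5}  [accepting]
after full input: {1,2,5}  (accept=1 in)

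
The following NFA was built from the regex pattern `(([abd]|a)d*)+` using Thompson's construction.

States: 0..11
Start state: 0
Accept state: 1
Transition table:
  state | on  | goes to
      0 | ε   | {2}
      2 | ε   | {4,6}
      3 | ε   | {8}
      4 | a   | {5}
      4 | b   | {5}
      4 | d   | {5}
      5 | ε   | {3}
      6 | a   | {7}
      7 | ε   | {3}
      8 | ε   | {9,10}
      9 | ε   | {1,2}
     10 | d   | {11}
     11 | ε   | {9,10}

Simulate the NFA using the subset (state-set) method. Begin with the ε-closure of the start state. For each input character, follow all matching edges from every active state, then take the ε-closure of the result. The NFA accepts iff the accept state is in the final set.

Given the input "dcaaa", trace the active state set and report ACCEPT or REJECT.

Answer: REJECT

Trace:
initial (ε-close {0}): {0,2,4,6}
'd' @ 1: {1,2,3,4,5,6,8,9,10}  (accept∈set)
'c' @ 2: {}  — dead — no transitions
rest 'aaa' ignored (set empty)
end set {} — state 1 not in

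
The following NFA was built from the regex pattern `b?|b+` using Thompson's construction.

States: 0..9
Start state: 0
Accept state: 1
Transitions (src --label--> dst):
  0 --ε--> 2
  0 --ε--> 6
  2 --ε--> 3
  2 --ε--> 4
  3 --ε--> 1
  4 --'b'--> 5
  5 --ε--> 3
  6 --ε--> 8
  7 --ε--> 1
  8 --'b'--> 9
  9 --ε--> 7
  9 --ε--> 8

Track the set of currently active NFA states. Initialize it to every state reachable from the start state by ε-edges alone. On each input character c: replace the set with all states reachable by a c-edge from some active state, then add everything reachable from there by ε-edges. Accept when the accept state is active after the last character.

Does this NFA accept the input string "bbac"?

Answer: REJECT

Derivation:
start: ε-closure({0}) = {0,1,2,3,4,6,8}
'b' @ 1: {1,3,5,7,8,9}  [accepting]
'b' @ 2: {1,7,8,9}  [accepting]
'a' @ 3: {}  — no active states
rest 'c' ignored (set empty)
final: {}; accept 1 not in set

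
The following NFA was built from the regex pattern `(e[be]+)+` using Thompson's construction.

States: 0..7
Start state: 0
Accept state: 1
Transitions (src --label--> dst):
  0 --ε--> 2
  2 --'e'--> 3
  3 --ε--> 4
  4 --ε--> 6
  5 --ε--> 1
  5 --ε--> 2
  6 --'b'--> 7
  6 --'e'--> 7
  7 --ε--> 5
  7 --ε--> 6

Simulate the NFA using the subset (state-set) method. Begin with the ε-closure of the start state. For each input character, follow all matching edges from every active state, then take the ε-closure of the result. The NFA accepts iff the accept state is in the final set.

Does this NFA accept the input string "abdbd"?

Answer: REJECT

Trace:
start: ε-closure({0}) = {0,2}
'a' @ 1: {}  — dead — no transitions
rest 'bdbd' ignored (set empty)
after full input: {}  (accept=1 not in)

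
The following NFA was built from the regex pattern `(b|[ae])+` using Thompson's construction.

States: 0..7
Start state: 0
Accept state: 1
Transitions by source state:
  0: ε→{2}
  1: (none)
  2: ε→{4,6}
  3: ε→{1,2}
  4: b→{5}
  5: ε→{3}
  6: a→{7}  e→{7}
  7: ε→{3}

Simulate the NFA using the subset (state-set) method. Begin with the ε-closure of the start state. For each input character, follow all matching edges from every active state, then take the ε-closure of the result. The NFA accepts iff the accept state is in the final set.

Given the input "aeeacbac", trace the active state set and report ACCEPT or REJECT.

Answer: REJECT

Steps:
initial (ε-close {0}): {0,2,4,6}
'a' @ 1: {1,2,3,4,6,7}  ✓accept
'e' @ 2: {1,2,3,4,6,7}  ✓accept
'e' @ 3: {1,2,3,4,6,7}  ✓accept
'a' @ 4: {1,2,3,4,6,7}  ✓accept
'c' @ 5: {}  — dead — no transitions
rest 'bac' ignored (set empty)
end set {} — state 1 not in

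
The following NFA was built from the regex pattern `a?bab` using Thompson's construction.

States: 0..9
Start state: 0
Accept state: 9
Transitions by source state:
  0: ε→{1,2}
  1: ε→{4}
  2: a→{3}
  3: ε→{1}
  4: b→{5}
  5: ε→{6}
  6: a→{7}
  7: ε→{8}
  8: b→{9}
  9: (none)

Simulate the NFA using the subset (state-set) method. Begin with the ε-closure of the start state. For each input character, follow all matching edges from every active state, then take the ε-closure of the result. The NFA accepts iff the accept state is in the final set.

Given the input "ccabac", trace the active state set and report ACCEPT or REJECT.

Answer: REJECT

Steps:
start: ε-closure({0}) = {0,1,2,4}
'c' @ 1: {}  — no active states
rest 'cabac' ignored (set empty)
after full input: {}  (accept=9 not in)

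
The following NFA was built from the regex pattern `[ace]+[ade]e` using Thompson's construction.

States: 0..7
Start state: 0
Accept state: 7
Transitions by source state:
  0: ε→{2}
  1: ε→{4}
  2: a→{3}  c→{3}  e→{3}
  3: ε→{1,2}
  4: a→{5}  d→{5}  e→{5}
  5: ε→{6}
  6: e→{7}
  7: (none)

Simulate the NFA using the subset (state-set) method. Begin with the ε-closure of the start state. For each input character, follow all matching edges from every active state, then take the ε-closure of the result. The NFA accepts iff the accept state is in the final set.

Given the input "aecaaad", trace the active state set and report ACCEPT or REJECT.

Answer: REJECT

Steps:
S₀ = ε-closure({0}) = {0,2}
'a' @ 1: {1,2,3,4}
'e' @ 2: {1,2,3,4,5,6}
'c' @ 3: {1,2,3,4}
'a' @ 4: {1,2,3,4,5,6}
'a' @ 5: {1,2,3,4,5,6}
'a' @ 6: {1,2,3,4,5,6}
'd' @ 7: {5,6}
final: {5,6}; accept 7 not in set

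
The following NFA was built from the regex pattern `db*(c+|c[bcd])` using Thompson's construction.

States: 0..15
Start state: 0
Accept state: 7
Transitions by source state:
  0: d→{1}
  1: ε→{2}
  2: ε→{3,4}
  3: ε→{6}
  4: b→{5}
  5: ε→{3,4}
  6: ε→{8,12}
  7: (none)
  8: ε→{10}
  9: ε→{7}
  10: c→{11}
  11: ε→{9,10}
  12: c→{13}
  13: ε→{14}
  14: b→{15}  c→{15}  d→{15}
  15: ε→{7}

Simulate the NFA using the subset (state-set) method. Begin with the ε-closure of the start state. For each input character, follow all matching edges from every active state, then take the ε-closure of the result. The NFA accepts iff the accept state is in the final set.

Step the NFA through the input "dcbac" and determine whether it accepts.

Answer: REJECT

Derivation:
initial (ε-close {0}): {0}
'd' @ 1: {1,2,3,4,6,8,10,12}
'c' @ 2: {7,9,10,11,13,14}  ✓accept
'b' @ 3: {7,15}  ✓accept
'a' @ 4: {}  — dead — no transitions
rest 'c' ignored (set empty)
final: {}; accept 7 not in set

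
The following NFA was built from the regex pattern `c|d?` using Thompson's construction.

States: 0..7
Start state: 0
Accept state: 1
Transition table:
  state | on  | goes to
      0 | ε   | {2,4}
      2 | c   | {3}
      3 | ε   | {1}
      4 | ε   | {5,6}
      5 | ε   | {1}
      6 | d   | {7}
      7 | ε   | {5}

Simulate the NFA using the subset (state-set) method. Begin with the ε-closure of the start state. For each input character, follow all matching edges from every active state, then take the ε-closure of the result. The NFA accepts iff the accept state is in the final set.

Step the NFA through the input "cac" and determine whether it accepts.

initial (ε-close {0}): {0,1,2,4,5,6}
'c' @ 1: {1,3}  [accepting]
'a' @ 2: {}  — no active states
rest 'c' ignored (set empty)
final: {}; accept 1 not in set

Answer: REJECT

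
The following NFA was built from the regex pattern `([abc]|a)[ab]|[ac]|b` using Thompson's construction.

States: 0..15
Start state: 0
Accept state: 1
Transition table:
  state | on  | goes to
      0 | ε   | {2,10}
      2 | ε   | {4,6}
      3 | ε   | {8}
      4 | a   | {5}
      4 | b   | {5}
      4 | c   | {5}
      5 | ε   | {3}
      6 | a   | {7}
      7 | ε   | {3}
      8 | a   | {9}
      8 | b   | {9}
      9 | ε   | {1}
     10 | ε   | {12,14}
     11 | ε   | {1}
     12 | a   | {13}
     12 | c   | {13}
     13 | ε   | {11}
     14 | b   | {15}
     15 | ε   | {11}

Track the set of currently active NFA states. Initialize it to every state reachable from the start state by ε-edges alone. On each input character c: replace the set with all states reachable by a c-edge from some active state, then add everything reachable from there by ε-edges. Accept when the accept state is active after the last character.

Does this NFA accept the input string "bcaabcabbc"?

start: ε-closure({0}) = {0,2,4,6,10,12,14}
'b' @ 1: {1,3,5,8,11,15}  (accept∈set)
'c' @ 2: {}  — state set empty
rest 'aabcabbc' ignored (set empty)
end set {} — state 1 not in

Answer: REJECT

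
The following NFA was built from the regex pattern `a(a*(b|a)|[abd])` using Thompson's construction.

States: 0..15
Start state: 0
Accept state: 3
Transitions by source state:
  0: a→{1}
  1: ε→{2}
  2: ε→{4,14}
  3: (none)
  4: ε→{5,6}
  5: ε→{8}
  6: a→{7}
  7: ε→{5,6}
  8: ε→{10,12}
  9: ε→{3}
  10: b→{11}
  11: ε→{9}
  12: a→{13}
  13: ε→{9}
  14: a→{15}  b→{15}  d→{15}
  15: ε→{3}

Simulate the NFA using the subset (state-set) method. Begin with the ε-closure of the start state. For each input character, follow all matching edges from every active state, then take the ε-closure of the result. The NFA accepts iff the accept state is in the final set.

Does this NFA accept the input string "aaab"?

Answer: ACCEPT

Derivation:
start: ε-closure({0}) = {0}
'a' @ 1: {1,2,4,5,6,8,10,12,14}
'a' @ 2: {3,5,6,7,8,9,10,12,13,15}  (accept∈set)
'a' @ 3: {3,5,6,7,8,9,10,12,13}  (accept∈set)
'b' @ 4: {3,9,11}  (accept∈set)
after full input: {3,9,11}  (accept=3 in)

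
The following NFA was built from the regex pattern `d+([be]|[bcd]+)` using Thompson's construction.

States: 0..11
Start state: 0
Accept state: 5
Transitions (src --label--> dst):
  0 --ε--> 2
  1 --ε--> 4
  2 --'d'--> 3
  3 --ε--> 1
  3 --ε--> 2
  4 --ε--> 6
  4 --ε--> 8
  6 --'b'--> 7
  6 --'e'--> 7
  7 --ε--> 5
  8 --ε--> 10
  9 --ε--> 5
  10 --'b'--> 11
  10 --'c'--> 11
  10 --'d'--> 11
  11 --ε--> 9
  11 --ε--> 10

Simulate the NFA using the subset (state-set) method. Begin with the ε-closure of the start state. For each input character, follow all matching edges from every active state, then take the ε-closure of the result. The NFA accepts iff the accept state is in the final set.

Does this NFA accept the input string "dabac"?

S₀ = ε-closure({0}) = {0,2}
'd' @ 1: {1,2,3,4,6,8,10}
'a' @ 2: {}  — state set empty
rest 'bac' ignored (set empty)
end set {} — state 5 not in

Answer: REJECT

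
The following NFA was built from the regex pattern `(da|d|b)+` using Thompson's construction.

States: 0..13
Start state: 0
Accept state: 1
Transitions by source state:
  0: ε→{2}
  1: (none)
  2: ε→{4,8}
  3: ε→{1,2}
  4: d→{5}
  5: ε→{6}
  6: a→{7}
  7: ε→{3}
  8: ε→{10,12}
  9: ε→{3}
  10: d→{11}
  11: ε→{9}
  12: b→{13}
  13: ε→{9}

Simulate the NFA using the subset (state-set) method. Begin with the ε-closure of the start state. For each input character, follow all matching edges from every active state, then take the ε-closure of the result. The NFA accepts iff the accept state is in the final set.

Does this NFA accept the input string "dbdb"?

start: ε-closure({0}) = {0,2,4,8,10,12}
'd' @ 1: {1,2,3,4,5,6,8,9,10,11,12}  (accept∈set)
'b' @ 2: {1,2,3,4,8,9,10,12,13}  (accept∈set)
'd' @ 3: {1,2,3,4,5,6,8,9,10,11,12}  (accept∈set)
'b' @ 4: {1,2,3,4,8,9,10,12,13}  (accept∈set)
final: {1,2,3,4,8,9,10,12,13}; accept 1 in set

Answer: ACCEPT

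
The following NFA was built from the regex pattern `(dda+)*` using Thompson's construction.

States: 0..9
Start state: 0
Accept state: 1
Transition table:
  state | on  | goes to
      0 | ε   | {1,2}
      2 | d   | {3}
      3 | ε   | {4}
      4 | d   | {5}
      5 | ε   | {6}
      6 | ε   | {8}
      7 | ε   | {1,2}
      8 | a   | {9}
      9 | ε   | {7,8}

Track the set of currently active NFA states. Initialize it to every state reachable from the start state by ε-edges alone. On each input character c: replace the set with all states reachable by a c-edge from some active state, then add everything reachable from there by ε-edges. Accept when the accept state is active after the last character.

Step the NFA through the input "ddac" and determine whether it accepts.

start: ε-closure({0}) = {0,1,2}
'd' @ 1: {3,4}
'd' @ 2: {5,6,8}
'a' @ 3: {1,2,7,8,9}  ✓accept
'c' @ 4: {}  — dead — no transitions
end set {} — state 1 not in

Answer: REJECT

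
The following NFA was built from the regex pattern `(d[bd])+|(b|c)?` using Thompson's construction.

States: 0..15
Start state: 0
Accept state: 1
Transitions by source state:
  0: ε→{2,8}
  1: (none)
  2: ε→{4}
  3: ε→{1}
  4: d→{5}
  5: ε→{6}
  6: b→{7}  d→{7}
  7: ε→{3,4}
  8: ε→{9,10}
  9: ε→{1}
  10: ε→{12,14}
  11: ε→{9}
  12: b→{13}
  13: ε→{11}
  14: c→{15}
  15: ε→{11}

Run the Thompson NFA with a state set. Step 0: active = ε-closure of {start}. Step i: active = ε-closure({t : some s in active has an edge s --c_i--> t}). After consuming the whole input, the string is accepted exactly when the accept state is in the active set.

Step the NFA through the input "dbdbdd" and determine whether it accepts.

Answer: ACCEPT

Trace:
start: ε-closure({0}) = {0,1,2,4,8,9,10,12,14}
'd' @ 1: {5,6}
'b' @ 2: {1,3,4,7}  (accept∈set)
'd' @ 3: {5,6}
'b' @ 4: {1,3,4,7}  (accept∈set)
'd' @ 5: {5,6}
'd' @ 6: {1,3,4,7}  (accept∈set)
after full input: {1,3,4,7}  (accept=1 in)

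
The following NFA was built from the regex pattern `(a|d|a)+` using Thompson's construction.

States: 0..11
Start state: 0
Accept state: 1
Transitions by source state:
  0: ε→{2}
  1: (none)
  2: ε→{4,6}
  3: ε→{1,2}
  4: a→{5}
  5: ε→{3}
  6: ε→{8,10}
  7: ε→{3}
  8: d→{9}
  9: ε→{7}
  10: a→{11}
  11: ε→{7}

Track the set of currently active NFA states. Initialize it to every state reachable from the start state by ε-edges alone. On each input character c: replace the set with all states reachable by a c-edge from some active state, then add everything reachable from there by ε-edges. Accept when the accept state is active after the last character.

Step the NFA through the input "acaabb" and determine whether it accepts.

S₀ = ε-closure({0}) = {0,2,4,6,8,10}
'a' @ 1: {1,2,3,4,5,6,7,8,10,11}  [accepting]
'c' @ 2: {}  — state set empty
rest 'aabb' ignored (set empty)
end set {} — state 1 not in

Answer: REJECT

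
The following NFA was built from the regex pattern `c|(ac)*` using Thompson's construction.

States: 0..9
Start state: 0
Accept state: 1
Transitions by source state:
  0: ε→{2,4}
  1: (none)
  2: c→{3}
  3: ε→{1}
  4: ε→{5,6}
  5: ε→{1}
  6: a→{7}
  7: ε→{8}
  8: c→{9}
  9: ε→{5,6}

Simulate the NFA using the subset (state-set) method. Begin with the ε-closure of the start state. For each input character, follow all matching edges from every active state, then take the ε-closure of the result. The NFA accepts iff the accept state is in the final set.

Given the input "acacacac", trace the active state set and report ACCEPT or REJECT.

Answer: ACCEPT

Steps:
S₀ = ε-closure({0}) = {0,1,2,4,5,6}
'a' @ 1: {7,8}
'c' @ 2: {1,5,6,9}  [accepting]
'a' @ 3: {7,8}
'c' @ 4: {1,5,6,9}  [accepting]
'a' @ 5: {7,8}
'c' @ 6: {1,5,6,9}  [accepting]
'a' @ 7: {7,8}
'c' @ 8: {1,5,6,9}  [accepting]
final: {1,5,6,9}; accept 1 in set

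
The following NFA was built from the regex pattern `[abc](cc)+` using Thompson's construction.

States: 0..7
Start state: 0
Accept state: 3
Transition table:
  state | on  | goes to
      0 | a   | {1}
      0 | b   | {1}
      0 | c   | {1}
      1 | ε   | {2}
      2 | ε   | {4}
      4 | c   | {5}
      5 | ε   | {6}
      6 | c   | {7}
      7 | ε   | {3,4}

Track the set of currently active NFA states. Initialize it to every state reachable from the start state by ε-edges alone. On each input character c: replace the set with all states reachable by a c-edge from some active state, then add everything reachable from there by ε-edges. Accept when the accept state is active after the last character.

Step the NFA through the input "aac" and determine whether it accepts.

S₀ = ε-closure({0}) = {0}
'a' @ 1: {1,2,4}
'a' @ 2: {}  — state set empty
rest 'c' ignored (set empty)
final: {}; accept 3 not in set

Answer: REJECT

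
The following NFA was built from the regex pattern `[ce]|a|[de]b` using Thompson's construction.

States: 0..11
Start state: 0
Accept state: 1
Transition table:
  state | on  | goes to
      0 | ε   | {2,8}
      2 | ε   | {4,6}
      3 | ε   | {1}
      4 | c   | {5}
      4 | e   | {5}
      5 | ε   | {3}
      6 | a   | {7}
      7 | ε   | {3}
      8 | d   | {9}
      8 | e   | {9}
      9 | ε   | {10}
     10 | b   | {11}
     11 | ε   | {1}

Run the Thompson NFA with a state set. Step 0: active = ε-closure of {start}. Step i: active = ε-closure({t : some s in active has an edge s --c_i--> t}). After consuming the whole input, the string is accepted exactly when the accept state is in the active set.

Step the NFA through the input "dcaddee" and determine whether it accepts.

Answer: REJECT

Trace:
start: ε-closure({0}) = {0,2,4,6,8}
'd' @ 1: {9,10}
'c' @ 2: {}  — no active states
rest 'addee' ignored (set empty)
after full input: {}  (accept=1 not in)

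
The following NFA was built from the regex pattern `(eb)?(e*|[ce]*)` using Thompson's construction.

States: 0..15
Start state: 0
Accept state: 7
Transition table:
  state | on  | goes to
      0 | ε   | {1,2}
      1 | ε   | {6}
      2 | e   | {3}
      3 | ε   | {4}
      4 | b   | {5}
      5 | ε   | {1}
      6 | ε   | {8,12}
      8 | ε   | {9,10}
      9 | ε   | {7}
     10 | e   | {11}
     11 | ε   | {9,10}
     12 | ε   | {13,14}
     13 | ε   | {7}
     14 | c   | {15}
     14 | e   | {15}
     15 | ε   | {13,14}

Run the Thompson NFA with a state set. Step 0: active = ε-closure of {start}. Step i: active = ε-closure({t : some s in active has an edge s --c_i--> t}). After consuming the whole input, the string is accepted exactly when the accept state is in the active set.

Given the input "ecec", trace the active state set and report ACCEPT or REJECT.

Answer: ACCEPT

Steps:
initial (ε-close {0}): {0,1,2,6,7,8,9,10,12,13,14}
'e' @ 1: {3,4,7,9,10,11,13,14,15}  (accept∈set)
'c' @ 2: {7,13,14,15}  (accept∈set)
'e' @ 3: {7,13,14,15}  (accept∈set)
'c' @ 4: {7,13,14,15}  (accept∈set)
end set {7,13,14,15} — state 7 in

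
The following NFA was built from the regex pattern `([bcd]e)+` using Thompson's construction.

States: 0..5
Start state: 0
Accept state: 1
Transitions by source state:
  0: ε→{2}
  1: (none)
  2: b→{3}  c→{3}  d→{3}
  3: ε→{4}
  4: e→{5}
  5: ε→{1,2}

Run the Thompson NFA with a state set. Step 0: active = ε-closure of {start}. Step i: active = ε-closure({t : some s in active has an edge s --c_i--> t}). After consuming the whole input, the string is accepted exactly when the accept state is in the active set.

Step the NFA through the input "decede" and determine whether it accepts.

initial (ε-close {0}): {0,2}
'd' @ 1: {3,4}
'e' @ 2: {1,2,5}  ✓accept
'c' @ 3: {3,4}
'e' @ 4: {1,2,5}  ✓accept
'd' @ 5: {3,4}
'e' @ 6: {1,2,5}  ✓accept
end set {1,2,5} — state 1 in

Answer: ACCEPT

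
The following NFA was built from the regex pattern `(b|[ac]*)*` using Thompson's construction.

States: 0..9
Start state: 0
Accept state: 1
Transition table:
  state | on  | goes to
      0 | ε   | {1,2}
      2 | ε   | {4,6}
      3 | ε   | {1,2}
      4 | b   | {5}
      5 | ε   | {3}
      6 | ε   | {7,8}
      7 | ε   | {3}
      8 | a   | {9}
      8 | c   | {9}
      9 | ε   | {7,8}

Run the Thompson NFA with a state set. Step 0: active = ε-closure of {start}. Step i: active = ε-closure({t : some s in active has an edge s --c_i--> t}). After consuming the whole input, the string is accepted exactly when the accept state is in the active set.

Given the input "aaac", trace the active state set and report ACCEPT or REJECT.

Answer: ACCEPT

Steps:
initial (ε-close {0}): {0,1,2,3,4,6,7,8}
'a' @ 1: {1,2,3,4,6,7,8,9}  (accept∈set)
'a' @ 2: {1,2,3,4,6,7,8,9}  (accept∈set)
'a' @ 3: {1,2,3,4,6,7,8,9}  (accept∈set)
'c' @ 4: {1,2,3,4,6,7,8,9}  (accept∈set)
end set {1,2,3,4,6,7,8,9} — state 1 in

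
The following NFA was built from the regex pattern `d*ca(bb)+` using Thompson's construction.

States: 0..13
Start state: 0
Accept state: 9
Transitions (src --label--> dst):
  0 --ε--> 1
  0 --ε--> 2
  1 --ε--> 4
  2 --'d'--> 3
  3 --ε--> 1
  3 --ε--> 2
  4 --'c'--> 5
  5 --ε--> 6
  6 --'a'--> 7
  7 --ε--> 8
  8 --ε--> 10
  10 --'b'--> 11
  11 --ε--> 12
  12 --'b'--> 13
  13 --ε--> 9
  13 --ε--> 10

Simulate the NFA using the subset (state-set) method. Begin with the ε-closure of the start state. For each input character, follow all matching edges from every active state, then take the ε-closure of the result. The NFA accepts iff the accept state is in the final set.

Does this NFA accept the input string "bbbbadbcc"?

Answer: REJECT

Derivation:
S₀ = ε-closure({0}) = {0,1,2,4}
'b' @ 1: {}  — no active states
rest 'bbbadbcc' ignored (set empty)
end set {} — state 9 not in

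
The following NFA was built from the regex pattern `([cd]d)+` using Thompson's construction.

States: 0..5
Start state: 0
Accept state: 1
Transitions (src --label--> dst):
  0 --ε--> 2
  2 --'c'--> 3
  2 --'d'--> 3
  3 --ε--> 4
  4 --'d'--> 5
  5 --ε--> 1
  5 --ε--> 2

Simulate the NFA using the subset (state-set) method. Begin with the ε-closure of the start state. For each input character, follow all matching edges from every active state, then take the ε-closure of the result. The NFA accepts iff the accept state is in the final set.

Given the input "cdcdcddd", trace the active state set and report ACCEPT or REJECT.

S₀ = ε-closure({0}) = {0,2}
'c' @ 1: {3,4}
'd' @ 2: {1,2,5}  (accept∈set)
'c' @ 3: {3,4}
'd' @ 4: {1,2,5}  (accept∈set)
'c' @ 5: {3,4}
'd' @ 6: {1,2,5}  (accept∈set)
'd' @ 7: {3,4}
'd' @ 8: {1,2,5}  (accept∈set)
end set {1,2,5} — state 1 in

Answer: ACCEPT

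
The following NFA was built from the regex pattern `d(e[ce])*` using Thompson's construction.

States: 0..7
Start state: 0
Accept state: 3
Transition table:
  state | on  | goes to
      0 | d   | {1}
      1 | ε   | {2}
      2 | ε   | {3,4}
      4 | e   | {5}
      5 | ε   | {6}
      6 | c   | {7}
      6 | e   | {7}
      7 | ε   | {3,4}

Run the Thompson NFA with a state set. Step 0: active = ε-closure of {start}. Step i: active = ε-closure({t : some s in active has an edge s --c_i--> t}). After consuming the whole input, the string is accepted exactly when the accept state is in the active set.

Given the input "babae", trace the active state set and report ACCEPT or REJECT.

Answer: REJECT

Steps:
start: ε-closure({0}) = {0}
'b' @ 1: {}  — state set empty
rest 'abae' ignored (set empty)
after full input: {}  (accept=3 not in)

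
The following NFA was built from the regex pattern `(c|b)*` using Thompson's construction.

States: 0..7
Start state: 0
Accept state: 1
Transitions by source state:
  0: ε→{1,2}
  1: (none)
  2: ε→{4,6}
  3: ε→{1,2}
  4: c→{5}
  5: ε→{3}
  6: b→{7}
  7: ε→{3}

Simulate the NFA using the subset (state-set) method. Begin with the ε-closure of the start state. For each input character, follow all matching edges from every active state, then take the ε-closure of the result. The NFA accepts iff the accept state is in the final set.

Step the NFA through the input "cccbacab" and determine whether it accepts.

initial (ε-close {0}): {0,1,2,4,6}
'c' @ 1: {1,2,3,4,5,6}  ✓accept
'c' @ 2: {1,2,3,4,5,6}  ✓accept
'c' @ 3: {1,2,3,4,5,6}  ✓accept
'b' @ 4: {1,2,3,4,6,7}  ✓accept
'a' @ 5: {}  — no active states
rest 'cab' ignored (set empty)
after full input: {}  (accept=1 not in)

Answer: REJECT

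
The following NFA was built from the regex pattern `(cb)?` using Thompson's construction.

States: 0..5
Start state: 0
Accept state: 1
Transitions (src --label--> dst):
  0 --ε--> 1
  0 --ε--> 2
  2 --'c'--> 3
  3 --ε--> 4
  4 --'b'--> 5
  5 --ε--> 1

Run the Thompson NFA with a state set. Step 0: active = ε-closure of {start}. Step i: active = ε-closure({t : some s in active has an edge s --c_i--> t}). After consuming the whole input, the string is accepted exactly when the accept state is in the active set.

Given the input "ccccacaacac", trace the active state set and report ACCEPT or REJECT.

Answer: REJECT

Steps:
start: ε-closure({0}) = {0,1,2}
'c' @ 1: {3,4}
'c' @ 2: {}  — state set empty
rest 'ccacaacac' ignored (set empty)
final: {}; accept 1 not in set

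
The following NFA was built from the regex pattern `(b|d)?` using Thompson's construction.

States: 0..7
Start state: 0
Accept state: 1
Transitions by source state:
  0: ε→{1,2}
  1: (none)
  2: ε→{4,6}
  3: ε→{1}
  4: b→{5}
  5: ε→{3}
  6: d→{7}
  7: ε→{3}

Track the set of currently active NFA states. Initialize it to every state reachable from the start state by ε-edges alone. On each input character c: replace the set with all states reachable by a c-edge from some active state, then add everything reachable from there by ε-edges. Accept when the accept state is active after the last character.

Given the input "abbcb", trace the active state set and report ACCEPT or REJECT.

Answer: REJECT

Steps:
initial (ε-close {0}): {0,1,2,4,6}
'a' @ 1: {}  — dead — no transitions
rest 'bbcb' ignored (set empty)
end set {} — state 1 not in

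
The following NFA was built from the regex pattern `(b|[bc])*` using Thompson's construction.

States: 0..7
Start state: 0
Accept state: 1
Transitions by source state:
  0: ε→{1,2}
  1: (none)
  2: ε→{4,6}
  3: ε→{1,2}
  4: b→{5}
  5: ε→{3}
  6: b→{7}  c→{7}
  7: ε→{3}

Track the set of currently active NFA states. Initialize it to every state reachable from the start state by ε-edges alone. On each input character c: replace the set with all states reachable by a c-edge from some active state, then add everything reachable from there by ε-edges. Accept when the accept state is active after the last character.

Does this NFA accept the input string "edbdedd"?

Answer: REJECT

Trace:
initial (ε-close {0}): {0,1,2,4,6}
'e' @ 1: {}  — state set empty
rest 'dbdedd' ignored (set empty)
final: {}; accept 1 not in set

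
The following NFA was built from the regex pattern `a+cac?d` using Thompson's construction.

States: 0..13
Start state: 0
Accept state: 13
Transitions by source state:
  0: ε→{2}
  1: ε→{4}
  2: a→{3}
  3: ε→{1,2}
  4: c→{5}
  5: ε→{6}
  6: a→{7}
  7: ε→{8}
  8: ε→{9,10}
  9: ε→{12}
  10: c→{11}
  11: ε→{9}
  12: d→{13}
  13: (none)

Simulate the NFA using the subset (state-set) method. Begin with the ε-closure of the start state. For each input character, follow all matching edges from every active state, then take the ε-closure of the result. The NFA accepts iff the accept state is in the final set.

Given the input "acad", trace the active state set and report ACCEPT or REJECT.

S₀ = ε-closure({0}) = {0,2}
'a' @ 1: {1,2,3,4}
'c' @ 2: {5,6}
'a' @ 3: {7,8,9,10,12}
'd' @ 4: {13}  [accepting]
end set {13} — state 13 in

Answer: ACCEPT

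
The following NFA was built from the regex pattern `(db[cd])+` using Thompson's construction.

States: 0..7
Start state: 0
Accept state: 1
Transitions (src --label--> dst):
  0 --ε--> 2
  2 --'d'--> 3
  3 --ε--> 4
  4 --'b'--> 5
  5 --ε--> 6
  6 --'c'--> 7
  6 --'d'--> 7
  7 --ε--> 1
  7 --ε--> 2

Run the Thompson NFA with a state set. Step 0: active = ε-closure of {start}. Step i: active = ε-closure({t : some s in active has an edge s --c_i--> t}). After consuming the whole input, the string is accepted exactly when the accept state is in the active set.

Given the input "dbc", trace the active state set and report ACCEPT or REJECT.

Answer: ACCEPT

Trace:
initial (ε-close {0}): {0,2}
'd' @ 1: {3,4}
'b' @ 2: {5,6}
'c' @ 3: {1,2,7}  (accept∈set)
final: {1,2,7}; accept 1 in set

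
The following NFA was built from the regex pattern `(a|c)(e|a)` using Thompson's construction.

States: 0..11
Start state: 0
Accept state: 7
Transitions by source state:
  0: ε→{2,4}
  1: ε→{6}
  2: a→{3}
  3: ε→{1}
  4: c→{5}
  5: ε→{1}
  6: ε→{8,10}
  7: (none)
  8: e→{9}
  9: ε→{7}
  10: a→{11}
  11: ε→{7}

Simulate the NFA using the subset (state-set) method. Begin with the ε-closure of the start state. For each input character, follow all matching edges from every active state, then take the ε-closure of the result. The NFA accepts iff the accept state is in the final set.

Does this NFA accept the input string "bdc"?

Answer: REJECT

Trace:
initial (ε-close {0}): {0,2,4}
'b' @ 1: {}  — no active states
rest 'dc' ignored (set empty)
after full input: {}  (accept=7 not in)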